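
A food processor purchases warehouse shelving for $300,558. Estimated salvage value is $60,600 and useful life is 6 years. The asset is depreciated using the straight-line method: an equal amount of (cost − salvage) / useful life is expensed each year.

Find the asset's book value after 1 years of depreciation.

Depreciable base = $300,558 − $60,600 = $239,958.
Annual expense = $239,958 / 6 = $39,993.
End of year 1: book value $260,565.

$260,565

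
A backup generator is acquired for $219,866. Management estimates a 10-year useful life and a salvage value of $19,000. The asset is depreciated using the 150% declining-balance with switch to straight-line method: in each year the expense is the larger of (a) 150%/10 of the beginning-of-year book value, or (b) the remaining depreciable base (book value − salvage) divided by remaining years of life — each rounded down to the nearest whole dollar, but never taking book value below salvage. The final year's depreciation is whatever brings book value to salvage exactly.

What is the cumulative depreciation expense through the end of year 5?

$122,308

Depreciable base = $219,866 − $19,000 = $200,866.
Year 1: DB = ⌊$219,866 × 150%/10⌋ = $32,979; SL = ⌊$200,866/10⌋ = $20,086 → take DB $32,979. Book value $186,887.
Year 2: DB = ⌊$186,887 × 150%/10⌋ = $28,033; SL = ⌊$167,887/9⌋ = $18,654 → take DB $28,033. Book value $158,854.
Year 3: DB = ⌊$158,854 × 150%/10⌋ = $23,828; SL = ⌊$139,854/8⌋ = $17,481 → take DB $23,828. Book value $135,026.
Year 4: DB = ⌊$135,026 × 150%/10⌋ = $20,253; SL = ⌊$116,026/7⌋ = $16,575 → take DB $20,253. Book value $114,773.
Year 5: DB = ⌊$114,773 × 150%/10⌋ = $17,215; SL = ⌊$95,773/6⌋ = $15,962 → take DB $17,215. Book value $97,558.
Accumulated through year 5 = $219,866 − $97,558 = $122,308.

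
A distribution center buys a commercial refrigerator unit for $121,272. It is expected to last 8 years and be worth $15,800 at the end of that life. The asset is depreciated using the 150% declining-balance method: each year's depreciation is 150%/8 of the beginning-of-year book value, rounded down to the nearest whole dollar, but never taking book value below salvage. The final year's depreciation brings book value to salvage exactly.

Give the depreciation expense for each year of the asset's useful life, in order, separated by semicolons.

Depreciable base = $121,272 − $15,800 = $105,472.
Year 1: ⌊$121,272 × 150%/8⌋ = $22,738. Book value $98,534.
Year 2: ⌊$98,534 × 150%/8⌋ = $18,475. Book value $80,059.
Year 3: ⌊$80,059 × 150%/8⌋ = $15,011. Book value $65,048.
Year 4: ⌊$65,048 × 150%/8⌋ = $12,196. Book value $52,852.
Year 5: ⌊$52,852 × 150%/8⌋ = $9,909. Book value $42,943.
Year 6: ⌊$42,943 × 150%/8⌋ = $8,051. Book value $34,892.
Year 7: ⌊$34,892 × 150%/8⌋ = $6,542. Book value $28,350.
Year 8 (final): $28,350 − $15,800 = $12,550. Book value $15,800.

$22,738; $18,475; $15,011; $12,196; $9,909; $8,051; $6,542; $12,550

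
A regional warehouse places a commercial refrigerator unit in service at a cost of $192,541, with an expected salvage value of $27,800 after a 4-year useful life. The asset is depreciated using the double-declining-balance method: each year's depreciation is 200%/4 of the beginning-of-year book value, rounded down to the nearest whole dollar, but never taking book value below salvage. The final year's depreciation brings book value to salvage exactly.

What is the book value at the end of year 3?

$27,800

Depreciable base = $192,541 − $27,800 = $164,741.
Year 1: ⌊$192,541 × 200%/4⌋ = $96,270. Book value $96,271.
Year 2: ⌊$96,271 × 200%/4⌋ = $48,135. Book value $48,136.
Year 3: ⌊$48,136 × 200%/4⌋ = $24,068, capped at $20,336. Book value $27,800.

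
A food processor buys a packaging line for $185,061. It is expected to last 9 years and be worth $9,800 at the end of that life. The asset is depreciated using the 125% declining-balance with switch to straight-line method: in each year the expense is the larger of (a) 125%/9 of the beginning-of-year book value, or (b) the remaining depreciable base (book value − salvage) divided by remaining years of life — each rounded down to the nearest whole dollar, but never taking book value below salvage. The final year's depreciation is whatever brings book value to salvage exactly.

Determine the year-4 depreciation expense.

Depreciable base = $185,061 − $9,800 = $175,261.
Year 1: DB = ⌊$185,061 × 125%/9⌋ = $25,702; SL = ⌊$175,261/9⌋ = $19,473 → take DB $25,702. Book value $159,359.
Year 2: DB = ⌊$159,359 × 125%/9⌋ = $22,133; SL = ⌊$149,559/8⌋ = $18,694 → take DB $22,133. Book value $137,226.
Year 3: DB = ⌊$137,226 × 125%/9⌋ = $19,059; SL = ⌊$127,426/7⌋ = $18,203 → take DB $19,059. Book value $118,167.
Year 4: DB = ⌊$118,167 × 125%/9⌋ = $16,412; SL = ⌊$108,367/6⌋ = $18,061 → take SL $18,061. Book value $100,106.

$18,061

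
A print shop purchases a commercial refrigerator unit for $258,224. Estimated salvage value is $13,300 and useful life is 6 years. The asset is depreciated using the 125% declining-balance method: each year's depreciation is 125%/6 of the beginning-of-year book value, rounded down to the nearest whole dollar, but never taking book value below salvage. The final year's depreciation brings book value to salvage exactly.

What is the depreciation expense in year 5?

$21,131

Depreciable base = $258,224 − $13,300 = $244,924.
Year 1: ⌊$258,224 × 125%/6⌋ = $53,796. Book value $204,428.
Year 2: ⌊$204,428 × 125%/6⌋ = $42,589. Book value $161,839.
Year 3: ⌊$161,839 × 125%/6⌋ = $33,716. Book value $128,123.
Year 4: ⌊$128,123 × 125%/6⌋ = $26,692. Book value $101,431.
Year 5: ⌊$101,431 × 125%/6⌋ = $21,131. Book value $80,300.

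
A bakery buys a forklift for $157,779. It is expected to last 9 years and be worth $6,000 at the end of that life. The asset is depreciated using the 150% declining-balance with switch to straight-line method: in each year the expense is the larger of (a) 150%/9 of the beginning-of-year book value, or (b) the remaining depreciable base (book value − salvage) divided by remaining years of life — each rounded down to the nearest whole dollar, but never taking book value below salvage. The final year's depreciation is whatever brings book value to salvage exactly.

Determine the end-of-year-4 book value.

Depreciable base = $157,779 − $6,000 = $151,779.
Year 1: DB = ⌊$157,779 × 150%/9⌋ = $26,296; SL = ⌊$151,779/9⌋ = $16,864 → take DB $26,296. Book value $131,483.
Year 2: DB = ⌊$131,483 × 150%/9⌋ = $21,913; SL = ⌊$125,483/8⌋ = $15,685 → take DB $21,913. Book value $109,570.
Year 3: DB = ⌊$109,570 × 150%/9⌋ = $18,261; SL = ⌊$103,570/7⌋ = $14,795 → take DB $18,261. Book value $91,309.
Year 4: DB = ⌊$91,309 × 150%/9⌋ = $15,218; SL = ⌊$85,309/6⌋ = $14,218 → take DB $15,218. Book value $76,091.

$76,091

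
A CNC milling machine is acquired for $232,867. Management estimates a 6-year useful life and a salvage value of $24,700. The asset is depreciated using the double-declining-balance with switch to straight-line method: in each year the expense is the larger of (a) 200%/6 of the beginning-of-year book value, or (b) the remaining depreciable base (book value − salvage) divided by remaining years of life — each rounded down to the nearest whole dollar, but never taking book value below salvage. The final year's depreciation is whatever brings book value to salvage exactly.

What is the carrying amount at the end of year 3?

Depreciable base = $232,867 − $24,700 = $208,167.
Year 1: DB = ⌊$232,867 × 200%/6⌋ = $77,622; SL = ⌊$208,167/6⌋ = $34,694 → take DB $77,622. Book value $155,245.
Year 2: DB = ⌊$155,245 × 200%/6⌋ = $51,748; SL = ⌊$130,545/5⌋ = $26,109 → take DB $51,748. Book value $103,497.
Year 3: DB = ⌊$103,497 × 200%/6⌋ = $34,499; SL = ⌊$78,797/4⌋ = $19,699 → take DB $34,499. Book value $68,998.

$68,998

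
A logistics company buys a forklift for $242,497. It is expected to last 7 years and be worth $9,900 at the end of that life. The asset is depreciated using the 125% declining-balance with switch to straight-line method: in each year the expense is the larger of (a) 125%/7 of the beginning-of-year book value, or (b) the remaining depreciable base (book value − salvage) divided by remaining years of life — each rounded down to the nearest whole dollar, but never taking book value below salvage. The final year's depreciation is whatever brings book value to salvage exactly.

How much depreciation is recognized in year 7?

$30,745

Depreciable base = $242,497 − $9,900 = $232,597.
Year 1: DB = ⌊$242,497 × 125%/7⌋ = $43,303; SL = ⌊$232,597/7⌋ = $33,228 → take DB $43,303. Book value $199,194.
Year 2: DB = ⌊$199,194 × 125%/7⌋ = $35,570; SL = ⌊$189,294/6⌋ = $31,549 → take DB $35,570. Book value $163,624.
Year 3: DB = ⌊$163,624 × 125%/7⌋ = $29,218; SL = ⌊$153,724/5⌋ = $30,744 → take SL $30,744. Book value $132,880.
Year 4: DB = ⌊$132,880 × 125%/7⌋ = $23,728; SL = ⌊$122,980/4⌋ = $30,745 → take SL $30,745. Book value $102,135.
Year 5: DB = ⌊$102,135 × 125%/7⌋ = $18,238; SL = ⌊$92,235/3⌋ = $30,745 → take SL $30,745. Book value $71,390.
Year 6: DB = ⌊$71,390 × 125%/7⌋ = $12,748; SL = ⌊$61,490/2⌋ = $30,745 → take SL $30,745. Book value $40,645.
Year 7 (final): $40,645 − $9,900 = $30,745. Book value $9,900.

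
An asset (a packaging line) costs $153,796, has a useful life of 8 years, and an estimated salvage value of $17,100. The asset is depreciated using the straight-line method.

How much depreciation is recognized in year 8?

$17,087

Depreciable base = $153,796 − $17,100 = $136,696.
Annual expense = $136,696 / 8 = $17,087.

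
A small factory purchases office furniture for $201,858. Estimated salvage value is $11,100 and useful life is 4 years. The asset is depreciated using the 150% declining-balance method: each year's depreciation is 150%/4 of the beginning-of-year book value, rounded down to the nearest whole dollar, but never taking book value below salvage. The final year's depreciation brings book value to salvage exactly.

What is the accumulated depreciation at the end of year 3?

$152,575

Depreciable base = $201,858 − $11,100 = $190,758.
Year 1: ⌊$201,858 × 150%/4⌋ = $75,696. Book value $126,162.
Year 2: ⌊$126,162 × 150%/4⌋ = $47,310. Book value $78,852.
Year 3: ⌊$78,852 × 150%/4⌋ = $29,569. Book value $49,283.
Accumulated through year 3 = $201,858 − $49,283 = $152,575.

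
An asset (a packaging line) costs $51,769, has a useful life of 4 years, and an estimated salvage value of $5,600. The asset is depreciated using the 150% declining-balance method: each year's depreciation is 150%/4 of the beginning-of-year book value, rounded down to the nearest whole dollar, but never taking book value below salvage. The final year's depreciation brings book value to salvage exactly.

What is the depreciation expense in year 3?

Depreciable base = $51,769 − $5,600 = $46,169.
Year 1: ⌊$51,769 × 150%/4⌋ = $19,413. Book value $32,356.
Year 2: ⌊$32,356 × 150%/4⌋ = $12,133. Book value $20,223.
Year 3: ⌊$20,223 × 150%/4⌋ = $7,583. Book value $12,640.

$7,583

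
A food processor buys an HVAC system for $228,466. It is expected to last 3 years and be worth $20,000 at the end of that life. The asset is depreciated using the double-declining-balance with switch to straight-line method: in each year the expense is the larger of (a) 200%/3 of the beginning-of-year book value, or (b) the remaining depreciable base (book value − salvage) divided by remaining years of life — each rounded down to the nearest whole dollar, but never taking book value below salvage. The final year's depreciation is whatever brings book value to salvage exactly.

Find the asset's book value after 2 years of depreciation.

$25,386

Depreciable base = $228,466 − $20,000 = $208,466.
Year 1: DB = ⌊$228,466 × 200%/3⌋ = $152,310; SL = ⌊$208,466/3⌋ = $69,488 → take DB $152,310. Book value $76,156.
Year 2: DB = ⌊$76,156 × 200%/3⌋ = $50,770; SL = ⌊$56,156/2⌋ = $28,078 → take DB $50,770. Book value $25,386.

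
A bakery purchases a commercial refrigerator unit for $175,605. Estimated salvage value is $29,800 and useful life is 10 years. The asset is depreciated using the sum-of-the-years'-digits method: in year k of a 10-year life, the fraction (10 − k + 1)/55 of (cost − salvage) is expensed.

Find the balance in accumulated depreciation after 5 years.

Depreciable base = $175,605 − $29,800 = $145,805.
Sum of the years' digits = 10+9+8+7+6+5+4+3+2+1 = 55.
Year 1: $145,805 × 10/55 = $26,510. Book value $149,095.
Year 2: $145,805 × 9/55 = $23,859. Book value $125,236.
Year 3: $145,805 × 8/55 = $21,208. Book value $104,028.
Year 4: $145,805 × 7/55 = $18,557. Book value $85,471.
Year 5: $145,805 × 6/55 = $15,906. Book value $69,565.
Accumulated through year 5 = $175,605 − $69,565 = $106,040.

$106,040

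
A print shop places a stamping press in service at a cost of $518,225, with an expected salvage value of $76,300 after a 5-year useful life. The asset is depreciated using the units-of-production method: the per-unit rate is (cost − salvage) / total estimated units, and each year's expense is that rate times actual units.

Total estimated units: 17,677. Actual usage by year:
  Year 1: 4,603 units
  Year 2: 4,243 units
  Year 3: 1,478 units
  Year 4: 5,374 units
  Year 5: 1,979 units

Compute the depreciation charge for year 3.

Depreciable base = $518,225 − $76,300 = $441,925.
Rate = $441,925 / 17,677 units = $25 per unit.
Year 1: 4,603 × $25 = $115,075. Book value $403,150.
Year 2: 4,243 × $25 = $106,075. Book value $297,075.
Year 3: 1,478 × $25 = $36,950. Book value $260,125.

$36,950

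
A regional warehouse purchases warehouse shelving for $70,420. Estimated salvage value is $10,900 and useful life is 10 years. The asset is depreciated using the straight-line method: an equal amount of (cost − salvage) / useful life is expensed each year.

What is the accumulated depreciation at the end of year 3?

$17,856

Depreciable base = $70,420 − $10,900 = $59,520.
Annual expense = $59,520 / 10 = $5,952.
End of year 1: book value $64,468.
End of year 2: book value $58,516.
End of year 3: book value $52,564.
Accumulated through year 3 = $70,420 − $52,564 = $17,856.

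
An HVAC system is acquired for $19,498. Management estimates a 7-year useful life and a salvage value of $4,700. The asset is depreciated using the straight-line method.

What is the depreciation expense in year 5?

Depreciable base = $19,498 − $4,700 = $14,798.
Annual expense = $14,798 / 7 = $2,114.

$2,114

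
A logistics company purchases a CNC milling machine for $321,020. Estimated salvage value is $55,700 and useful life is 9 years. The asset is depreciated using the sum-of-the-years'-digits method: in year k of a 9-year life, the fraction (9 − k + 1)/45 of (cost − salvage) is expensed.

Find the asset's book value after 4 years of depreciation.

$144,140

Depreciable base = $321,020 − $55,700 = $265,320.
Sum of the years' digits = 9+8+7+6+5+4+3+2+1 = 45.
Year 1: $265,320 × 9/45 = $53,064. Book value $267,956.
Year 2: $265,320 × 8/45 = $47,168. Book value $220,788.
Year 3: $265,320 × 7/45 = $41,272. Book value $179,516.
Year 4: $265,320 × 6/45 = $35,376. Book value $144,140.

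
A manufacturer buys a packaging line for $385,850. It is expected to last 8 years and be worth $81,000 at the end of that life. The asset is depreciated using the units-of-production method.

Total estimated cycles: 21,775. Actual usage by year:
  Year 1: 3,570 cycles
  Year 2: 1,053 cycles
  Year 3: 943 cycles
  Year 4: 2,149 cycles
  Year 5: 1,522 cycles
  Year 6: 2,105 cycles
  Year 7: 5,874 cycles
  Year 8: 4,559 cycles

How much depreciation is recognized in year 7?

$82,236

Depreciable base = $385,850 − $81,000 = $304,850.
Rate = $304,850 / 21,775 cycles = $14 per cycle.
Year 1: 3,570 × $14 = $49,980. Book value $335,870.
Year 2: 1,053 × $14 = $14,742. Book value $321,128.
Year 3: 943 × $14 = $13,202. Book value $307,926.
Year 4: 2,149 × $14 = $30,086. Book value $277,840.
Year 5: 1,522 × $14 = $21,308. Book value $256,532.
Year 6: 2,105 × $14 = $29,470. Book value $227,062.
Year 7: 5,874 × $14 = $82,236. Book value $144,826.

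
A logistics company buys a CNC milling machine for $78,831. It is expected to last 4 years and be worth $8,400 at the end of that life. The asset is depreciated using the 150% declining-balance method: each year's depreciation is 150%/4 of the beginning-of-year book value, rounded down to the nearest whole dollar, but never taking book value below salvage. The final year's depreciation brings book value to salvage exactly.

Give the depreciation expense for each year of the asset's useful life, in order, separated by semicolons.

$29,561; $18,476; $11,547; $10,847

Depreciable base = $78,831 − $8,400 = $70,431.
Year 1: ⌊$78,831 × 150%/4⌋ = $29,561. Book value $49,270.
Year 2: ⌊$49,270 × 150%/4⌋ = $18,476. Book value $30,794.
Year 3: ⌊$30,794 × 150%/4⌋ = $11,547. Book value $19,247.
Year 4 (final): $19,247 − $8,400 = $10,847. Book value $8,400.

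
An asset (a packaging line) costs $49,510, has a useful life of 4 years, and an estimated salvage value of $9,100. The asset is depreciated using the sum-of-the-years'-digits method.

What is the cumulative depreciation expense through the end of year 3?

$36,369

Depreciable base = $49,510 − $9,100 = $40,410.
Sum of the years' digits = 4+3+2+1 = 10.
Year 1: $40,410 × 4/10 = $16,164. Book value $33,346.
Year 2: $40,410 × 3/10 = $12,123. Book value $21,223.
Year 3: $40,410 × 2/10 = $8,082. Book value $13,141.
Accumulated through year 3 = $49,510 − $13,141 = $36,369.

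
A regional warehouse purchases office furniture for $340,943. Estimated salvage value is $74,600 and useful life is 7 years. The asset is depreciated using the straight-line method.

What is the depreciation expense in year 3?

Depreciable base = $340,943 − $74,600 = $266,343.
Annual expense = $266,343 / 7 = $38,049.

$38,049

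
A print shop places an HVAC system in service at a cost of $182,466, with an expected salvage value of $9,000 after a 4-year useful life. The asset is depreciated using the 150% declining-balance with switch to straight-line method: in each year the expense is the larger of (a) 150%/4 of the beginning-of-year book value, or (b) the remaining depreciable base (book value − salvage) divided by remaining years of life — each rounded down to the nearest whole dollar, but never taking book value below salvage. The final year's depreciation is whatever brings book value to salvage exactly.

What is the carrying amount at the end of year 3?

$40,139

Depreciable base = $182,466 − $9,000 = $173,466.
Year 1: DB = ⌊$182,466 × 150%/4⌋ = $68,424; SL = ⌊$173,466/4⌋ = $43,366 → take DB $68,424. Book value $114,042.
Year 2: DB = ⌊$114,042 × 150%/4⌋ = $42,765; SL = ⌊$105,042/3⌋ = $35,014 → take DB $42,765. Book value $71,277.
Year 3: DB = ⌊$71,277 × 150%/4⌋ = $26,728; SL = ⌊$62,277/2⌋ = $31,138 → take SL $31,138. Book value $40,139.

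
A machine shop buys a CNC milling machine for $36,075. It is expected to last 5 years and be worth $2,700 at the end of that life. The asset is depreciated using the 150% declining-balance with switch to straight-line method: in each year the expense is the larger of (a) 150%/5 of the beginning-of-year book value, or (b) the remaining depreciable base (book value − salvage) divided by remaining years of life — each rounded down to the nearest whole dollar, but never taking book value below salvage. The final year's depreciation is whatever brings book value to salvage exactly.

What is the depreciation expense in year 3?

$5,303

Depreciable base = $36,075 − $2,700 = $33,375.
Year 1: DB = ⌊$36,075 × 150%/5⌋ = $10,822; SL = ⌊$33,375/5⌋ = $6,675 → take DB $10,822. Book value $25,253.
Year 2: DB = ⌊$25,253 × 150%/5⌋ = $7,575; SL = ⌊$22,553/4⌋ = $5,638 → take DB $7,575. Book value $17,678.
Year 3: DB = ⌊$17,678 × 150%/5⌋ = $5,303; SL = ⌊$14,978/3⌋ = $4,992 → take DB $5,303. Book value $12,375.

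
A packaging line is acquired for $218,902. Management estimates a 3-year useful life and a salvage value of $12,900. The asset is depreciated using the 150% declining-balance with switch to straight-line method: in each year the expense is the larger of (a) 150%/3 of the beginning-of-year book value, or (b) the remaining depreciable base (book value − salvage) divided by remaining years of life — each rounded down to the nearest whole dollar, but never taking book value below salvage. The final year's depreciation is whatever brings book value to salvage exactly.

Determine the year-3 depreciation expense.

$41,826

Depreciable base = $218,902 − $12,900 = $206,002.
Year 1: DB = ⌊$218,902 × 150%/3⌋ = $109,451; SL = ⌊$206,002/3⌋ = $68,667 → take DB $109,451. Book value $109,451.
Year 2: DB = ⌊$109,451 × 150%/3⌋ = $54,725; SL = ⌊$96,551/2⌋ = $48,275 → take DB $54,725. Book value $54,726.
Year 3 (final): $54,726 − $12,900 = $41,826. Book value $12,900.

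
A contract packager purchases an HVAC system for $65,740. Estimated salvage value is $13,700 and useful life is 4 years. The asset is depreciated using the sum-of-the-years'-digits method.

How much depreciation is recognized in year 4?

Depreciable base = $65,740 − $13,700 = $52,040.
Sum of the years' digits = 4+3+2+1 = 10.
Year 1: $52,040 × 4/10 = $20,816. Book value $44,924.
Year 2: $52,040 × 3/10 = $15,612. Book value $29,312.
Year 3: $52,040 × 2/10 = $10,408. Book value $18,904.
Year 4: $52,040 × 1/10 = $5,204. Book value $13,700.

$5,204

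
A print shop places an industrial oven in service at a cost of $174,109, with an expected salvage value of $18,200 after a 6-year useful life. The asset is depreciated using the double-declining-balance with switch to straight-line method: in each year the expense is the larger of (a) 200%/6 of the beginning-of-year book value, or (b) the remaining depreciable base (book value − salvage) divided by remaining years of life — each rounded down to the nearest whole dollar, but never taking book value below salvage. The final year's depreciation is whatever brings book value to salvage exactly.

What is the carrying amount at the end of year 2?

Depreciable base = $174,109 − $18,200 = $155,909.
Year 1: DB = ⌊$174,109 × 200%/6⌋ = $58,036; SL = ⌊$155,909/6⌋ = $25,984 → take DB $58,036. Book value $116,073.
Year 2: DB = ⌊$116,073 × 200%/6⌋ = $38,691; SL = ⌊$97,873/5⌋ = $19,574 → take DB $38,691. Book value $77,382.

$77,382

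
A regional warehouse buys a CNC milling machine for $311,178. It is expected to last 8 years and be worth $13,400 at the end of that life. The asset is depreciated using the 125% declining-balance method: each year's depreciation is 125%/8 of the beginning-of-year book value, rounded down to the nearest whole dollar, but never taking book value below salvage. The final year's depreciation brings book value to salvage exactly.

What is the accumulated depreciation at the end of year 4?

Depreciable base = $311,178 − $13,400 = $297,778.
Year 1: ⌊$311,178 × 125%/8⌋ = $48,621. Book value $262,557.
Year 2: ⌊$262,557 × 125%/8⌋ = $41,024. Book value $221,533.
Year 3: ⌊$221,533 × 125%/8⌋ = $34,614. Book value $186,919.
Year 4: ⌊$186,919 × 125%/8⌋ = $29,206. Book value $157,713.
Accumulated through year 4 = $311,178 − $157,713 = $153,465.

$153,465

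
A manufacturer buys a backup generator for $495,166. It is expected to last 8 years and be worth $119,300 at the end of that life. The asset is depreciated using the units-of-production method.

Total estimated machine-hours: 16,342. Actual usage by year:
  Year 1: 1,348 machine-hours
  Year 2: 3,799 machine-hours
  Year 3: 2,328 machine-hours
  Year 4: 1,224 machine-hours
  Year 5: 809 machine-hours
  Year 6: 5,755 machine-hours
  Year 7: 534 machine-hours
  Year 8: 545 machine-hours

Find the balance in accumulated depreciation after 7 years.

Depreciable base = $495,166 − $119,300 = $375,866.
Rate = $375,866 / 16,342 machine-hours = $23 per machine-hour.
Year 1: 1,348 × $23 = $31,004. Book value $464,162.
Year 2: 3,799 × $23 = $87,377. Book value $376,785.
Year 3: 2,328 × $23 = $53,544. Book value $323,241.
Year 4: 1,224 × $23 = $28,152. Book value $295,089.
Year 5: 809 × $23 = $18,607. Book value $276,482.
Year 6: 5,755 × $23 = $132,365. Book value $144,117.
Year 7: 534 × $23 = $12,282. Book value $131,835.
Accumulated through year 7 = $495,166 − $131,835 = $363,331.

$363,331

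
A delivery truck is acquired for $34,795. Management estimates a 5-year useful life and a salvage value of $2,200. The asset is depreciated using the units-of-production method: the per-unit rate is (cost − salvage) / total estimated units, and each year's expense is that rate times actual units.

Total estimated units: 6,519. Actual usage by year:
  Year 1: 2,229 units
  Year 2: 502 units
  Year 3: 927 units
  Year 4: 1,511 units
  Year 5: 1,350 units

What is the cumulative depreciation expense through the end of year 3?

Depreciable base = $34,795 − $2,200 = $32,595.
Rate = $32,595 / 6,519 units = $5 per unit.
Year 1: 2,229 × $5 = $11,145. Book value $23,650.
Year 2: 502 × $5 = $2,510. Book value $21,140.
Year 3: 927 × $5 = $4,635. Book value $16,505.
Accumulated through year 3 = $34,795 − $16,505 = $18,290.

$18,290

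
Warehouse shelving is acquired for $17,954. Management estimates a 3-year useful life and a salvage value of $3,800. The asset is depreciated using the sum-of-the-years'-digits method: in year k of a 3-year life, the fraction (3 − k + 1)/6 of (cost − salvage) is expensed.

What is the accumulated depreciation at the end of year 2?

Depreciable base = $17,954 − $3,800 = $14,154.
Sum of the years' digits = 3+2+1 = 6.
Year 1: $14,154 × 3/6 = $7,077. Book value $10,877.
Year 2: $14,154 × 2/6 = $4,718. Book value $6,159.
Accumulated through year 2 = $17,954 − $6,159 = $11,795.

$11,795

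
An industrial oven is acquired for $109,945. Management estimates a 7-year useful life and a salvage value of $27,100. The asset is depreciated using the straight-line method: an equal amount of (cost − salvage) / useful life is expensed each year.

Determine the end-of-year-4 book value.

$62,605

Depreciable base = $109,945 − $27,100 = $82,845.
Annual expense = $82,845 / 7 = $11,835.
End of year 1: book value $98,110.
End of year 2: book value $86,275.
End of year 3: book value $74,440.
End of year 4: book value $62,605.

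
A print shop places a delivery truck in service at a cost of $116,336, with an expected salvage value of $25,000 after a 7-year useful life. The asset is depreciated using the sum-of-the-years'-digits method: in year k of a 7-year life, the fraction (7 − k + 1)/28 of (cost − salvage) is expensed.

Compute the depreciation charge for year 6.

$6,524

Depreciable base = $116,336 − $25,000 = $91,336.
Sum of the years' digits = 7+6+5+4+3+2+1 = 28.
Year 1: $91,336 × 7/28 = $22,834. Book value $93,502.
Year 2: $91,336 × 6/28 = $19,572. Book value $73,930.
Year 3: $91,336 × 5/28 = $16,310. Book value $57,620.
Year 4: $91,336 × 4/28 = $13,048. Book value $44,572.
Year 5: $91,336 × 3/28 = $9,786. Book value $34,786.
Year 6: $91,336 × 2/28 = $6,524. Book value $28,262.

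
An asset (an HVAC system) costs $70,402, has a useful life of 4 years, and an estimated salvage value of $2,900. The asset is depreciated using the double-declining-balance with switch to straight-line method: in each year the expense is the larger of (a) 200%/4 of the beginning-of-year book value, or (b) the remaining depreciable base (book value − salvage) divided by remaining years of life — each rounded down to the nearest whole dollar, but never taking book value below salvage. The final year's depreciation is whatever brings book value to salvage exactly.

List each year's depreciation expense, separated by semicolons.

Depreciable base = $70,402 − $2,900 = $67,502.
Year 1: DB = ⌊$70,402 × 200%/4⌋ = $35,201; SL = ⌊$67,502/4⌋ = $16,875 → take DB $35,201. Book value $35,201.
Year 2: DB = ⌊$35,201 × 200%/4⌋ = $17,600; SL = ⌊$32,301/3⌋ = $10,767 → take DB $17,600. Book value $17,601.
Year 3: DB = ⌊$17,601 × 200%/4⌋ = $8,800; SL = ⌊$14,701/2⌋ = $7,350 → take DB $8,800. Book value $8,801.
Year 4 (final): $8,801 − $2,900 = $5,901. Book value $2,900.

$35,201; $17,600; $8,800; $5,901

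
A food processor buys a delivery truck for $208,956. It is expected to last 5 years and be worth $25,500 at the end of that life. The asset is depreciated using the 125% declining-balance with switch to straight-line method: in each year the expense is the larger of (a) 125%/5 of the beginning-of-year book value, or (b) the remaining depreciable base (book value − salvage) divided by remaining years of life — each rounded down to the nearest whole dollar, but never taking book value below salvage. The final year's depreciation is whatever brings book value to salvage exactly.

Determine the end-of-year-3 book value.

Depreciable base = $208,956 − $25,500 = $183,456.
Year 1: DB = ⌊$208,956 × 125%/5⌋ = $52,239; SL = ⌊$183,456/5⌋ = $36,691 → take DB $52,239. Book value $156,717.
Year 2: DB = ⌊$156,717 × 125%/5⌋ = $39,179; SL = ⌊$131,217/4⌋ = $32,804 → take DB $39,179. Book value $117,538.
Year 3: DB = ⌊$117,538 × 125%/5⌋ = $29,384; SL = ⌊$92,038/3⌋ = $30,679 → take SL $30,679. Book value $86,859.

$86,859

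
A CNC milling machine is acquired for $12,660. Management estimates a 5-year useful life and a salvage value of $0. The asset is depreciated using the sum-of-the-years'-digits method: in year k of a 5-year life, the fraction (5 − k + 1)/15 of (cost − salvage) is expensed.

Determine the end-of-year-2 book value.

$5,064

Depreciable base = $12,660 − $0 = $12,660.
Sum of the years' digits = 5+4+3+2+1 = 15.
Year 1: $12,660 × 5/15 = $4,220. Book value $8,440.
Year 2: $12,660 × 4/15 = $3,376. Book value $5,064.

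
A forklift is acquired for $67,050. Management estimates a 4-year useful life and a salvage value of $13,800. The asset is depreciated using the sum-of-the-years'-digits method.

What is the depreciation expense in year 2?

$15,975

Depreciable base = $67,050 − $13,800 = $53,250.
Sum of the years' digits = 4+3+2+1 = 10.
Year 1: $53,250 × 4/10 = $21,300. Book value $45,750.
Year 2: $53,250 × 3/10 = $15,975. Book value $29,775.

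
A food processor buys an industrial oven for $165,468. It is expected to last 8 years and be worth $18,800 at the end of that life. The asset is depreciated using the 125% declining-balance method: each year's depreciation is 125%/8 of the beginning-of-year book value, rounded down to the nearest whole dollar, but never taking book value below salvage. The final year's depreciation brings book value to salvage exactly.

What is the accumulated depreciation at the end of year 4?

Depreciable base = $165,468 − $18,800 = $146,668.
Year 1: ⌊$165,468 × 125%/8⌋ = $25,854. Book value $139,614.
Year 2: ⌊$139,614 × 125%/8⌋ = $21,814. Book value $117,800.
Year 3: ⌊$117,800 × 125%/8⌋ = $18,406. Book value $99,394.
Year 4: ⌊$99,394 × 125%/8⌋ = $15,530. Book value $83,864.
Accumulated through year 4 = $165,468 − $83,864 = $81,604.

$81,604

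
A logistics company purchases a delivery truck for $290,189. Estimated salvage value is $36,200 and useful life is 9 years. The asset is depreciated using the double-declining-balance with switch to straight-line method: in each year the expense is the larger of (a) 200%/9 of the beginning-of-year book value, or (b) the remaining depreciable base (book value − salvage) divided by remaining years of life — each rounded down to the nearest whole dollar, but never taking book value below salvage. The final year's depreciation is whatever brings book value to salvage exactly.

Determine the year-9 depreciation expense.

Depreciable base = $290,189 − $36,200 = $253,989.
Year 1: DB = ⌊$290,189 × 200%/9⌋ = $64,486; SL = ⌊$253,989/9⌋ = $28,221 → take DB $64,486. Book value $225,703.
Year 2: DB = ⌊$225,703 × 200%/9⌋ = $50,156; SL = ⌊$189,503/8⌋ = $23,687 → take DB $50,156. Book value $175,547.
Year 3: DB = ⌊$175,547 × 200%/9⌋ = $39,010; SL = ⌊$139,347/7⌋ = $19,906 → take DB $39,010. Book value $136,537.
Year 4: DB = ⌊$136,537 × 200%/9⌋ = $30,341; SL = ⌊$100,337/6⌋ = $16,722 → take DB $30,341. Book value $106,196.
Year 5: DB = ⌊$106,196 × 200%/9⌋ = $23,599; SL = ⌊$69,996/5⌋ = $13,999 → take DB $23,599. Book value $82,597.
Year 6: DB = ⌊$82,597 × 200%/9⌋ = $18,354; SL = ⌊$46,397/4⌋ = $11,599 → take DB $18,354. Book value $64,243.
Year 7: DB = ⌊$64,243 × 200%/9⌋ = $14,276; SL = ⌊$28,043/3⌋ = $9,347 → take DB $14,276. Book value $49,967.
Year 8: DB = ⌊$49,967 × 200%/9⌋ = $11,103; SL = ⌊$13,767/2⌋ = $6,883 → take DB $11,103. Book value $38,864.
Year 9 (final): $38,864 − $36,200 = $2,664. Book value $36,200.

$2,664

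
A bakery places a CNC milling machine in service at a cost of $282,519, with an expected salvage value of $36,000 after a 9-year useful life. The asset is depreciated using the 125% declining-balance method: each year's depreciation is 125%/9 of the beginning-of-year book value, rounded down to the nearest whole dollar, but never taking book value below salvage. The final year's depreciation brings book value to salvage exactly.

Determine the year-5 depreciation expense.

Depreciable base = $282,519 − $36,000 = $246,519.
Year 1: ⌊$282,519 × 125%/9⌋ = $39,238. Book value $243,281.
Year 2: ⌊$243,281 × 125%/9⌋ = $33,789. Book value $209,492.
Year 3: ⌊$209,492 × 125%/9⌋ = $29,096. Book value $180,396.
Year 4: ⌊$180,396 × 125%/9⌋ = $25,055. Book value $155,341.
Year 5: ⌊$155,341 × 125%/9⌋ = $21,575. Book value $133,766.

$21,575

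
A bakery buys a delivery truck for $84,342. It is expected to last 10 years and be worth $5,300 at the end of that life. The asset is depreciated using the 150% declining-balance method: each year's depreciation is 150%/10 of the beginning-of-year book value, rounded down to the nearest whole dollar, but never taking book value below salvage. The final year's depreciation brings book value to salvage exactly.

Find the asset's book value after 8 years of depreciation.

Depreciable base = $84,342 − $5,300 = $79,042.
Year 1: ⌊$84,342 × 150%/10⌋ = $12,651. Book value $71,691.
Year 2: ⌊$71,691 × 150%/10⌋ = $10,753. Book value $60,938.
Year 3: ⌊$60,938 × 150%/10⌋ = $9,140. Book value $51,798.
Year 4: ⌊$51,798 × 150%/10⌋ = $7,769. Book value $44,029.
Year 5: ⌊$44,029 × 150%/10⌋ = $6,604. Book value $37,425.
Year 6: ⌊$37,425 × 150%/10⌋ = $5,613. Book value $31,812.
Year 7: ⌊$31,812 × 150%/10⌋ = $4,771. Book value $27,041.
Year 8: ⌊$27,041 × 150%/10⌋ = $4,056. Book value $22,985.

$22,985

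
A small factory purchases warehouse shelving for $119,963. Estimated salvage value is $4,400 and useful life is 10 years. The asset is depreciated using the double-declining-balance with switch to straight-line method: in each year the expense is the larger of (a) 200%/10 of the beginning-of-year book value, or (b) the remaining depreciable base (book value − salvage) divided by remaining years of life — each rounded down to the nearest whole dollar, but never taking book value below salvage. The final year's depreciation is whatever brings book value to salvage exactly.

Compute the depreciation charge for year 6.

Depreciable base = $119,963 − $4,400 = $115,563.
Year 1: DB = ⌊$119,963 × 200%/10⌋ = $23,992; SL = ⌊$115,563/10⌋ = $11,556 → take DB $23,992. Book value $95,971.
Year 2: DB = ⌊$95,971 × 200%/10⌋ = $19,194; SL = ⌊$91,571/9⌋ = $10,174 → take DB $19,194. Book value $76,777.
Year 3: DB = ⌊$76,777 × 200%/10⌋ = $15,355; SL = ⌊$72,377/8⌋ = $9,047 → take DB $15,355. Book value $61,422.
Year 4: DB = ⌊$61,422 × 200%/10⌋ = $12,284; SL = ⌊$57,022/7⌋ = $8,146 → take DB $12,284. Book value $49,138.
Year 5: DB = ⌊$49,138 × 200%/10⌋ = $9,827; SL = ⌊$44,738/6⌋ = $7,456 → take DB $9,827. Book value $39,311.
Year 6: DB = ⌊$39,311 × 200%/10⌋ = $7,862; SL = ⌊$34,911/5⌋ = $6,982 → take DB $7,862. Book value $31,449.

$7,862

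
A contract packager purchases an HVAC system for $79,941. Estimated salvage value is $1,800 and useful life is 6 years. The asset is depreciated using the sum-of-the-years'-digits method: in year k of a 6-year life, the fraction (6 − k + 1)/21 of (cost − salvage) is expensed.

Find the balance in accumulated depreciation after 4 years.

$66,978

Depreciable base = $79,941 − $1,800 = $78,141.
Sum of the years' digits = 6+5+4+3+2+1 = 21.
Year 1: $78,141 × 6/21 = $22,326. Book value $57,615.
Year 2: $78,141 × 5/21 = $18,605. Book value $39,010.
Year 3: $78,141 × 4/21 = $14,884. Book value $24,126.
Year 4: $78,141 × 3/21 = $11,163. Book value $12,963.
Accumulated through year 4 = $79,941 − $12,963 = $66,978.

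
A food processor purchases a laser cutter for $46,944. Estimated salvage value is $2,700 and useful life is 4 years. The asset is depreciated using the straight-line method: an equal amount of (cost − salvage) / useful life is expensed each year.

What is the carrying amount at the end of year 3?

Depreciable base = $46,944 − $2,700 = $44,244.
Annual expense = $44,244 / 4 = $11,061.
End of year 1: book value $35,883.
End of year 2: book value $24,822.
End of year 3: book value $13,761.

$13,761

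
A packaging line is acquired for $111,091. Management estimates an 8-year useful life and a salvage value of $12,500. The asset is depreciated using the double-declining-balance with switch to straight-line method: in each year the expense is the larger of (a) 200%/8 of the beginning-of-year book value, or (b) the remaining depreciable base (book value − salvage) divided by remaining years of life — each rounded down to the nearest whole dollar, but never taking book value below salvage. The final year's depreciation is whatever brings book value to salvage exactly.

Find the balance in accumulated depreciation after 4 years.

Depreciable base = $111,091 − $12,500 = $98,591.
Year 1: DB = ⌊$111,091 × 200%/8⌋ = $27,772; SL = ⌊$98,591/8⌋ = $12,323 → take DB $27,772. Book value $83,319.
Year 2: DB = ⌊$83,319 × 200%/8⌋ = $20,829; SL = ⌊$70,819/7⌋ = $10,117 → take DB $20,829. Book value $62,490.
Year 3: DB = ⌊$62,490 × 200%/8⌋ = $15,622; SL = ⌊$49,990/6⌋ = $8,331 → take DB $15,622. Book value $46,868.
Year 4: DB = ⌊$46,868 × 200%/8⌋ = $11,717; SL = ⌊$34,368/5⌋ = $6,873 → take DB $11,717. Book value $35,151.
Accumulated through year 4 = $111,091 − $35,151 = $75,940.

$75,940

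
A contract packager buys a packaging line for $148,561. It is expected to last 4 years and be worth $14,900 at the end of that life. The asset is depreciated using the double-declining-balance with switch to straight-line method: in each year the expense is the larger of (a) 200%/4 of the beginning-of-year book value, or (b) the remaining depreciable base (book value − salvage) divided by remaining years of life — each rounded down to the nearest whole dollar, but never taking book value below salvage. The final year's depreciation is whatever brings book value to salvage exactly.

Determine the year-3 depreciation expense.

Depreciable base = $148,561 − $14,900 = $133,661.
Year 1: DB = ⌊$148,561 × 200%/4⌋ = $74,280; SL = ⌊$133,661/4⌋ = $33,415 → take DB $74,280. Book value $74,281.
Year 2: DB = ⌊$74,281 × 200%/4⌋ = $37,140; SL = ⌊$59,381/3⌋ = $19,793 → take DB $37,140. Book value $37,141.
Year 3: DB = ⌊$37,141 × 200%/4⌋ = $18,570; SL = ⌊$22,241/2⌋ = $11,120 → take DB $18,570. Book value $18,571.

$18,570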